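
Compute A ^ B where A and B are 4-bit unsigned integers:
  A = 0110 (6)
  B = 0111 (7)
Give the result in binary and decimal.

Apply ^ to each column (1 where bits differ):
  0110
^ 0111
------
  0001

Answer: 0001 (1)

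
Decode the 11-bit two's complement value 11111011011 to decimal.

MSB is 1, so the value is negative. Find the magnitude:
1. Invert bits:  00000100100
2. Add 1:        00000100101  = 37
3. Apply sign:   -37

Answer: -37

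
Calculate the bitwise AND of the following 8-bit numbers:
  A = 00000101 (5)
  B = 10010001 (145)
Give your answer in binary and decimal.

Apply & to each column (1 only where both bits are 1):
  00000101
& 10010001
----------
  00000001

Answer: 00000001 (1)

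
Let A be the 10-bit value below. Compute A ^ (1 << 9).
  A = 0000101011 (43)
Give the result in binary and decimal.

Mask = 1 << 9 = 1000000000
Bit 9 of A is 0; XOR with the mask flips it to 1.
  0000101011
^ 1000000000
------------
  1000101011

Answer: 1000101011 (555)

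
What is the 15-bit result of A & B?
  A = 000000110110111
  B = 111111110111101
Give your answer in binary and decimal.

Apply & to each column (1 only where both bits are 1):
  000000110110111
& 111111110111101
-----------------
  000000110110101

Answer: 000000110110101 (437)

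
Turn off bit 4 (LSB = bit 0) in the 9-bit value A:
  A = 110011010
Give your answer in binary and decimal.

Mask = ~(1 << 4) = 111101111
Bit 4 of A is 1, so AND-ing with the mask clears it to 0.
  110011010
& 111101111
-----------
  110001010

Answer: 110001010 (394)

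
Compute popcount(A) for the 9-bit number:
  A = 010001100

010001100
1-bits at positions (from bit 0 = LSB): 2, 3, 7
Count = 3

Answer: 3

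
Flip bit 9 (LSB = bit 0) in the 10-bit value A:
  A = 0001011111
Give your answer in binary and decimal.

Mask = 1 << 9 = 1000000000
Bit 9 of A is 0; XOR with the mask flips it to 1.
  0001011111
^ 1000000000
------------
  1001011111

Answer: 1001011111 (607)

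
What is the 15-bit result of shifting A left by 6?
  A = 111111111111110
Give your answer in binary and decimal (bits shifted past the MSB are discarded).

Shift left by 6: drop the top 6 bit(s), append 6 zero(s) on the right.
  111111111111110  ->  discard [111111], keep [111111110], append 000000
= 111111110000000

Answer: 111111110000000 (32640)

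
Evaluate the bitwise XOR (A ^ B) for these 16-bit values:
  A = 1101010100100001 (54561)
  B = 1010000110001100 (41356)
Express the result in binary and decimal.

Apply ^ to each column (1 where bits differ):
  1101010100100001
^ 1010000110001100
------------------
  0111010010101101

Answer: 0111010010101101 (29869)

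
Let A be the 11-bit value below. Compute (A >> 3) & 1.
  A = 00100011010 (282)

Bit 3 is the 4th from the right.
  00100011010
         ^
That bit is 1.

Answer: 1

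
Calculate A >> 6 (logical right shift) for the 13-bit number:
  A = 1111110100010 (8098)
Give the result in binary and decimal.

Logical shift right by 6: drop the bottom 6 bit(s), prepend 6 zero(s) on the left.
  1111110100010  ->  keep [1111110], discard [100010], prepend 000000
= 0000001111110

Answer: 0000001111110 (126)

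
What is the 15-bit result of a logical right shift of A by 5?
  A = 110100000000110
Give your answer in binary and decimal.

Logical shift right by 5: drop the bottom 5 bit(s), prepend 5 zero(s) on the left.
  110100000000110  ->  keep [1101000000], discard [00110], prepend 00000
= 000001101000000

Answer: 000001101000000 (832)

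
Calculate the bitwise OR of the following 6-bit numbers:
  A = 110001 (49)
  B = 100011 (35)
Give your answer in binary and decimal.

Apply | to each column (1 where either bit is 1):
  110001
| 100011
--------
  110011

Answer: 110011 (51)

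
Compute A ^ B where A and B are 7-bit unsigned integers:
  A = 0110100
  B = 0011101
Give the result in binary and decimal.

Apply ^ to each column (1 where bits differ):
  0110100
^ 0011101
---------
  0101001

Answer: 0101001 (41)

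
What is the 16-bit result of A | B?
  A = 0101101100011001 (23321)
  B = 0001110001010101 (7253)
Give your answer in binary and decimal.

Apply | to each column (1 where either bit is 1):
  0101101100011001
| 0001110001010101
------------------
  0101111101011101

Answer: 0101111101011101 (24413)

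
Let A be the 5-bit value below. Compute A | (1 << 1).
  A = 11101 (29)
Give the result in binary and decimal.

Mask = 1 << 1 = 00010
Bit 1 of A is 0, so OR-ing with the mask flips it to 1.
  11101
| 00010
-------
  11111

Answer: 11111 (31)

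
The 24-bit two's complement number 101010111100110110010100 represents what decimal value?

MSB is 1, so the value is negative. Find the magnitude:
1. Invert bits:  010101000011001001101011
2. Add 1:        010101000011001001101100  = 5517932
3. Apply sign:   -5517932

Answer: -5517932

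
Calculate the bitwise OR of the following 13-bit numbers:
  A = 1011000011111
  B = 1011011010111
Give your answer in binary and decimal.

Apply | to each column (1 where either bit is 1):
  1011000011111
| 1011011010111
---------------
  1011011011111

Answer: 1011011011111 (5855)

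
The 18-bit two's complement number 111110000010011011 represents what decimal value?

MSB is 1, so the value is negative. Find the magnitude:
1. Invert bits:  000001111101100100
2. Add 1:        000001111101100101  = 8037
3. Apply sign:   -8037

Answer: -8037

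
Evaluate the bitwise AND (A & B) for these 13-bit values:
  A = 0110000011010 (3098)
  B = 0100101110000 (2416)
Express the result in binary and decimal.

Apply & to each column (1 only where both bits are 1):
  0110000011010
& 0100101110000
---------------
  0100000010000

Answer: 0100000010000 (2064)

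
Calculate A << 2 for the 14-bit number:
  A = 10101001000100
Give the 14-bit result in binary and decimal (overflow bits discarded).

Shift left by 2: drop the top 2 bit(s), append 2 zero(s) on the right.
  10101001000100  ->  discard [10], keep [101001000100], append 00
= 10100100010000

Answer: 10100100010000 (10512)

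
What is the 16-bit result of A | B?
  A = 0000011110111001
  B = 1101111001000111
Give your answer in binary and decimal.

Apply | to each column (1 where either bit is 1):
  0000011110111001
| 1101111001000111
------------------
  1101111111111111

Answer: 1101111111111111 (57343)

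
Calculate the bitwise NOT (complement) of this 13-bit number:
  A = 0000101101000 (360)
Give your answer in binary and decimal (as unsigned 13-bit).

Flip each bit (0->1, 1->0):
  0000101101000
  1111010010111

Answer: 1111010010111 (7831)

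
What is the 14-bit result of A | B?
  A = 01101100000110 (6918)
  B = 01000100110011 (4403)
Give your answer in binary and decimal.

Apply | to each column (1 where either bit is 1):
  01101100000110
| 01000100110011
----------------
  01101100110111

Answer: 01101100110111 (6967)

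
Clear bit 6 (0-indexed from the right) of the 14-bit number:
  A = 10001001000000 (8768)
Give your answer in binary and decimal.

Mask = ~(1 << 6) = 11111110111111
Bit 6 of A is 1, so AND-ing with the mask clears it to 0.
  10001001000000
& 11111110111111
----------------
  10001000000000

Answer: 10001000000000 (8704)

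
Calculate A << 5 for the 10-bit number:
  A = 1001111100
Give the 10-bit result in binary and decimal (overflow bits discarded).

Shift left by 5: drop the top 5 bit(s), append 5 zero(s) on the right.
  1001111100  ->  discard [10011], keep [11100], append 00000
= 1110000000

Answer: 1110000000 (896)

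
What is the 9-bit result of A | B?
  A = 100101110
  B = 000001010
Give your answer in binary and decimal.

Apply | to each column (1 where either bit is 1):
  100101110
| 000001010
-----------
  100101110

Answer: 100101110 (302)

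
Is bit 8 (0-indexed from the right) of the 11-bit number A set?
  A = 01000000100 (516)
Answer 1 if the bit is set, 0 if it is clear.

Bit 8 is the 9th from the right.
  01000000100
    ^
That bit is 0.

Answer: 0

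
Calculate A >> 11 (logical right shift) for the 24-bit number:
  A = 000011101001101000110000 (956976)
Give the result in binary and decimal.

Logical shift right by 11: drop the bottom 11 bit(s), prepend 11 zero(s) on the left.
  000011101001101000110000  ->  keep [0000111010011], discard [01000110000], prepend 00000000000
= 000000000000000111010011

Answer: 000000000000000111010011 (467)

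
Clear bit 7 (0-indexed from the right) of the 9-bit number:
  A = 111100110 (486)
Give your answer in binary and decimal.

Mask = ~(1 << 7) = 101111111
Bit 7 of A is 1, so AND-ing with the mask clears it to 0.
  111100110
& 101111111
-----------
  101100110

Answer: 101100110 (358)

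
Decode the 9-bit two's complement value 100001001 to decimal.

MSB is 1, so the value is negative. Find the magnitude:
1. Invert bits:  011110110
2. Add 1:        011110111  = 247
3. Apply sign:   -247

Answer: -247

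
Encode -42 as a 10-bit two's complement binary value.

1. Binary of +42:  0000101010
2. Invert bits:     1111010101
3. Add 1:           1111010110

Answer: 1111010110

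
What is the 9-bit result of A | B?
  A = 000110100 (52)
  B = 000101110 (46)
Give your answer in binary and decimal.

Apply | to each column (1 where either bit is 1):
  000110100
| 000101110
-----------
  000111110

Answer: 000111110 (62)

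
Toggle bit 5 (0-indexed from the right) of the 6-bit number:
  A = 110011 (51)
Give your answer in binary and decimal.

Mask = 1 << 5 = 100000
Bit 5 of A is 1; XOR with the mask flips it to 0.
  110011
^ 100000
--------
  010011

Answer: 010011 (19)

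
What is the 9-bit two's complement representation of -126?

1. Binary of +126:  001111110
2. Invert bits:     110000001
3. Add 1:           110000010

Answer: 110000010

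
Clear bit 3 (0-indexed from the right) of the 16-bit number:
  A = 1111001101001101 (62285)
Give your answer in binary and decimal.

Mask = ~(1 << 3) = 1111111111110111
Bit 3 of A is 1, so AND-ing with the mask clears it to 0.
  1111001101001101
& 1111111111110111
------------------
  1111001101000101

Answer: 1111001101000101 (62277)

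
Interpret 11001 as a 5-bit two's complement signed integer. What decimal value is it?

MSB is 1, so the value is negative. Find the magnitude:
1. Invert bits:  00110
2. Add 1:        00111  = 7
3. Apply sign:   -7

Answer: -7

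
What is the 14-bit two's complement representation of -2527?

1. Binary of +2527:  00100111011111
2. Invert bits:     11011000100000
3. Add 1:           11011000100001

Answer: 11011000100001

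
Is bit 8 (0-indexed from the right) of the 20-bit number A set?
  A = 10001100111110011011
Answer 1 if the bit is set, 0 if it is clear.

Bit 8 is the 9th from the right.
  10001100111110011011
             ^
That bit is 1.

Answer: 1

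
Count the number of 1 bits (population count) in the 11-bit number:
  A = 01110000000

01110000000
1-bits at positions (from bit 0 = LSB): 7, 8, 9
Count = 3

Answer: 3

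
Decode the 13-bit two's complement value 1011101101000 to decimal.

MSB is 1, so the value is negative. Find the magnitude:
1. Invert bits:  0100010010111
2. Add 1:        0100010011000  = 2200
3. Apply sign:   -2200

Answer: -2200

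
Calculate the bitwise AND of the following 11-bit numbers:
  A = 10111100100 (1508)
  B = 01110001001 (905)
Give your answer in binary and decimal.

Apply & to each column (1 only where both bits are 1):
  10111100100
& 01110001001
-------------
  00110000000

Answer: 00110000000 (384)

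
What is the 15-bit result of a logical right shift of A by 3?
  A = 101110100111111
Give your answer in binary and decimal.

Logical shift right by 3: drop the bottom 3 bit(s), prepend 3 zero(s) on the left.
  101110100111111  ->  keep [101110100111], discard [111], prepend 000
= 000101110100111

Answer: 000101110100111 (2983)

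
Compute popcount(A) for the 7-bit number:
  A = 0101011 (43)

0101011
1-bits at positions (from bit 0 = LSB): 0, 1, 3, 5
Count = 4

Answer: 4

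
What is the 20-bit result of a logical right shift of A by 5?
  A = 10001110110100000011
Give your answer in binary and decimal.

Logical shift right by 5: drop the bottom 5 bit(s), prepend 5 zero(s) on the left.
  10001110110100000011  ->  keep [100011101101000], discard [00011], prepend 00000
= 00000100011101101000

Answer: 00000100011101101000 (18280)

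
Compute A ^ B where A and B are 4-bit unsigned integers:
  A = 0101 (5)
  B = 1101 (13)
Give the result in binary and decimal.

Apply ^ to each column (1 where bits differ):
  0101
^ 1101
------
  1000

Answer: 1000 (8)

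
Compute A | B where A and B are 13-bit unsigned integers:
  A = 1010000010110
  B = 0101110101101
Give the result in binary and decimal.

Apply | to each column (1 where either bit is 1):
  1010000010110
| 0101110101101
---------------
  1111110111111

Answer: 1111110111111 (8127)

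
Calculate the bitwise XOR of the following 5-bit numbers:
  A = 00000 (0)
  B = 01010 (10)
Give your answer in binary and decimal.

Apply ^ to each column (1 where bits differ):
  00000
^ 01010
-------
  01010

Answer: 01010 (10)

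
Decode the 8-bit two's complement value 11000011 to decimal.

MSB is 1, so the value is negative. Find the magnitude:
1. Invert bits:  00111100
2. Add 1:        00111101  = 61
3. Apply sign:   -61

Answer: -61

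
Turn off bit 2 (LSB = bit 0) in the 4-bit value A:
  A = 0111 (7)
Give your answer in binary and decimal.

Mask = ~(1 << 2) = 1011
Bit 2 of A is 1, so AND-ing with the mask clears it to 0.
  0111
& 1011
------
  0011

Answer: 0011 (3)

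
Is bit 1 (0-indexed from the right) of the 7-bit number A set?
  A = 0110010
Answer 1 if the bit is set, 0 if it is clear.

Bit 1 is the 2nd from the right.
  0110010
       ^
That bit is 1.

Answer: 1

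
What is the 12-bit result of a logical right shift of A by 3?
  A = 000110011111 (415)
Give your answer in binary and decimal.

Logical shift right by 3: drop the bottom 3 bit(s), prepend 3 zero(s) on the left.
  000110011111  ->  keep [000110011], discard [111], prepend 000
= 000000110011

Answer: 000000110011 (51)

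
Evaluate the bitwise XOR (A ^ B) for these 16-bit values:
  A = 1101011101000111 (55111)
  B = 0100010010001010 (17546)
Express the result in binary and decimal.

Apply ^ to each column (1 where bits differ):
  1101011101000111
^ 0100010010001010
------------------
  1001001111001101

Answer: 1001001111001101 (37837)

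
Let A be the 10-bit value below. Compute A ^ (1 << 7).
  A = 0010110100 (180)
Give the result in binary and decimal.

Mask = 1 << 7 = 0010000000
Bit 7 of A is 1; XOR with the mask flips it to 0.
  0010110100
^ 0010000000
------------
  0000110100

Answer: 0000110100 (52)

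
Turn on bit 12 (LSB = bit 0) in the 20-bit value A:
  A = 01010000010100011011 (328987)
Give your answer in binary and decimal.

Mask = 1 << 12 = 00000001000000000000
Bit 12 of A is 0, so OR-ing with the mask flips it to 1.
  01010000010100011011
| 00000001000000000000
----------------------
  01010001010100011011

Answer: 01010001010100011011 (333083)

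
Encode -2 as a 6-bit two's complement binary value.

1. Binary of +2:  000010
2. Invert bits:     111101
3. Add 1:           111110

Answer: 111110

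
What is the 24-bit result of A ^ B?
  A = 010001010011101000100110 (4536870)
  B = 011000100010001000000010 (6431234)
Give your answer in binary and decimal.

Apply ^ to each column (1 where bits differ):
  010001010011101000100110
^ 011000100010001000000010
--------------------------
  001001110001100000100100

Answer: 001001110001100000100100 (2562084)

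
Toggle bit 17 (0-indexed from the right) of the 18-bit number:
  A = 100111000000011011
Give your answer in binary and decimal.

Mask = 1 << 17 = 100000000000000000
Bit 17 of A is 1; XOR with the mask flips it to 0.
  100111000000011011
^ 100000000000000000
--------------------
  000111000000011011

Answer: 000111000000011011 (28699)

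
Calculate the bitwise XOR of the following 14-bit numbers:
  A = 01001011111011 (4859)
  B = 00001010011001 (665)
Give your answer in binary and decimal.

Apply ^ to each column (1 where bits differ):
  01001011111011
^ 00001010011001
----------------
  01000001100010

Answer: 01000001100010 (4194)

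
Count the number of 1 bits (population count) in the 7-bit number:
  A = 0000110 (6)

0000110
1-bits at positions (from bit 0 = LSB): 1, 2
Count = 2

Answer: 2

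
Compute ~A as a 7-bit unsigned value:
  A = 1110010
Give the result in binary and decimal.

Flip each bit (0->1, 1->0):
  1110010
  0001101

Answer: 0001101 (13)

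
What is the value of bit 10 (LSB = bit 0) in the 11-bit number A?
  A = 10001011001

Bit 10 is the 11th from the right.
  10001011001
  ^
That bit is 1.

Answer: 1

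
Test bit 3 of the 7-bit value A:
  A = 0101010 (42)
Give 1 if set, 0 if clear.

Bit 3 is the 4th from the right.
  0101010
     ^
That bit is 1.

Answer: 1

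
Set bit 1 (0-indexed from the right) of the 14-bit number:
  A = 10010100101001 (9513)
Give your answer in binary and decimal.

Mask = 1 << 1 = 00000000000010
Bit 1 of A is 0, so OR-ing with the mask flips it to 1.
  10010100101001
| 00000000000010
----------------
  10010100101011

Answer: 10010100101011 (9515)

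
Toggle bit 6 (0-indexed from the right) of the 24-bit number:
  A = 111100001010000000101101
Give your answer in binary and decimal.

Mask = 1 << 6 = 000000000000000001000000
Bit 6 of A is 0; XOR with the mask flips it to 1.
  111100001010000000101101
^ 000000000000000001000000
--------------------------
  111100001010000001101101

Answer: 111100001010000001101101 (15769709)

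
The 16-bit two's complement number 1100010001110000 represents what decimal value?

MSB is 1, so the value is negative. Find the magnitude:
1. Invert bits:  0011101110001111
2. Add 1:        0011101110010000  = 15248
3. Apply sign:   -15248

Answer: -15248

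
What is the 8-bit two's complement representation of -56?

1. Binary of +56:  00111000
2. Invert bits:     11000111
3. Add 1:           11001000

Answer: 11001000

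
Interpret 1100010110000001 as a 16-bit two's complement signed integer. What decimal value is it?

MSB is 1, so the value is negative. Find the magnitude:
1. Invert bits:  0011101001111110
2. Add 1:        0011101001111111  = 14975
3. Apply sign:   -14975

Answer: -14975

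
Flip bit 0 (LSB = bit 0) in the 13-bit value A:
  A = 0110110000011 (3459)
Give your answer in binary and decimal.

Mask = 1 << 0 = 0000000000001
Bit 0 of A is 1; XOR with the mask flips it to 0.
  0110110000011
^ 0000000000001
---------------
  0110110000010

Answer: 0110110000010 (3458)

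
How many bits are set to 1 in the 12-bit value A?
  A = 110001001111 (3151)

110001001111
1-bits at positions (from bit 0 = LSB): 0, 1, 2, 3, 6, 10, 11
Count = 7

Answer: 7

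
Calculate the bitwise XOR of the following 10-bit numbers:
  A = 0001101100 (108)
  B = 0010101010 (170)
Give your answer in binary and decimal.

Apply ^ to each column (1 where bits differ):
  0001101100
^ 0010101010
------------
  0011000110

Answer: 0011000110 (198)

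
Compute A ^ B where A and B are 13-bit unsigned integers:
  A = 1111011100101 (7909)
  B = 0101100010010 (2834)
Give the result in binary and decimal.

Apply ^ to each column (1 where bits differ):
  1111011100101
^ 0101100010010
---------------
  1010111110111

Answer: 1010111110111 (5623)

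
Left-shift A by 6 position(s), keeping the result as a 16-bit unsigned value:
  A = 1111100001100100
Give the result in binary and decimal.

Shift left by 6: drop the top 6 bit(s), append 6 zero(s) on the right.
  1111100001100100  ->  discard [111110], keep [0001100100], append 000000
= 0001100100000000

Answer: 0001100100000000 (6400)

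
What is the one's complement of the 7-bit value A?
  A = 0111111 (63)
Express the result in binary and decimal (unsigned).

Flip each bit (0->1, 1->0):
  0111111
  1000000

Answer: 1000000 (64)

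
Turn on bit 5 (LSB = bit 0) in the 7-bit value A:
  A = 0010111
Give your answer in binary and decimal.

Mask = 1 << 5 = 0100000
Bit 5 of A is 0, so OR-ing with the mask flips it to 1.
  0010111
| 0100000
---------
  0110111

Answer: 0110111 (55)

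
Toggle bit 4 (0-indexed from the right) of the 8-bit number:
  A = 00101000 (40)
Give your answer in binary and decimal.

Mask = 1 << 4 = 00010000
Bit 4 of A is 0; XOR with the mask flips it to 1.
  00101000
^ 00010000
----------
  00111000

Answer: 00111000 (56)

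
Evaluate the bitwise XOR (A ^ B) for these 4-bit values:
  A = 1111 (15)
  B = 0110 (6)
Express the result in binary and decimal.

Apply ^ to each column (1 where bits differ):
  1111
^ 0110
------
  1001

Answer: 1001 (9)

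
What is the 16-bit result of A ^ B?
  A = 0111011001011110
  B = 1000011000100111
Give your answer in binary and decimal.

Apply ^ to each column (1 where bits differ):
  0111011001011110
^ 1000011000100111
------------------
  1111000001111001

Answer: 1111000001111001 (61561)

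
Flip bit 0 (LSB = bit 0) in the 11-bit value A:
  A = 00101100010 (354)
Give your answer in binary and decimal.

Mask = 1 << 0 = 00000000001
Bit 0 of A is 0; XOR with the mask flips it to 1.
  00101100010
^ 00000000001
-------------
  00101100011

Answer: 00101100011 (355)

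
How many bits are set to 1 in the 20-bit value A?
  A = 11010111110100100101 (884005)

11010111110100100101
1-bits at positions (from bit 0 = LSB): 0, 2, 5, 8, 10, 11, 12, 13, 14, 16, 18, 19
Count = 12

Answer: 12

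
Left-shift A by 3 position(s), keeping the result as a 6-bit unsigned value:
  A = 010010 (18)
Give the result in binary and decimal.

Shift left by 3: drop the top 3 bit(s), append 3 zero(s) on the right.
  010010  ->  discard [010], keep [010], append 000
= 010000

Answer: 010000 (16)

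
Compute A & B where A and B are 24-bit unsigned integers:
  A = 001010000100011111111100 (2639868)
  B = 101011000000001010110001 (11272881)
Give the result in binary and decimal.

Apply & to each column (1 only where both bits are 1):
  001010000100011111111100
& 101011000000001010110001
--------------------------
  001010000000001010110000

Answer: 001010000000001010110000 (2622128)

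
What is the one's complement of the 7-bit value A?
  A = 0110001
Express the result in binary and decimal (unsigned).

Flip each bit (0->1, 1->0):
  0110001
  1001110

Answer: 1001110 (78)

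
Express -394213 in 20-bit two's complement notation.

1. Binary of +394213:  01100000001111100101
2. Invert bits:     10011111110000011010
3. Add 1:           10011111110000011011

Answer: 10011111110000011011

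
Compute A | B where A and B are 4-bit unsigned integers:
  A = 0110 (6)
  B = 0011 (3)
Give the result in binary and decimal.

Apply | to each column (1 where either bit is 1):
  0110
| 0011
------
  0111

Answer: 0111 (7)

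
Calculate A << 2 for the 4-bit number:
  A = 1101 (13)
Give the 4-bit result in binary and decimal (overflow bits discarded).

Shift left by 2: drop the top 2 bit(s), append 2 zero(s) on the right.
  1101  ->  discard [11], keep [01], append 00
= 0100

Answer: 0100 (4)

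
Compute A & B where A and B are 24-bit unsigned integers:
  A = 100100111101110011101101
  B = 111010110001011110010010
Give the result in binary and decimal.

Apply & to each column (1 only where both bits are 1):
  100100111101110011101101
& 111010110001011110010010
--------------------------
  100000110001010010000000

Answer: 100000110001010010000000 (8590464)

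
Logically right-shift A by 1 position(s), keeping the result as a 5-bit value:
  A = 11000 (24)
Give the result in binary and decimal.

Logical shift right by 1: drop the bottom 1 bit(s), prepend 1 zero(s) on the left.
  11000  ->  keep [1100], discard [0], prepend 0
= 01100

Answer: 01100 (12)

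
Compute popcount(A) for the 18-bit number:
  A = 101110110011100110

101110110011100110
1-bits at positions (from bit 0 = LSB): 1, 2, 5, 6, 7, 10, 11, 13, 14, 15, 17
Count = 11

Answer: 11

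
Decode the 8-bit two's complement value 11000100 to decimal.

MSB is 1, so the value is negative. Find the magnitude:
1. Invert bits:  00111011
2. Add 1:        00111100  = 60
3. Apply sign:   -60

Answer: -60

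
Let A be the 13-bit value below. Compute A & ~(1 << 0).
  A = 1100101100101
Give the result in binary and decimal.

Mask = ~(1 << 0) = 1111111111110
Bit 0 of A is 1, so AND-ing with the mask clears it to 0.
  1100101100101
& 1111111111110
---------------
  1100101100100

Answer: 1100101100100 (6500)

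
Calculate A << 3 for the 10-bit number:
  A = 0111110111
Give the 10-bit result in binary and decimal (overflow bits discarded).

Shift left by 3: drop the top 3 bit(s), append 3 zero(s) on the right.
  0111110111  ->  discard [011], keep [1110111], append 000
= 1110111000

Answer: 1110111000 (952)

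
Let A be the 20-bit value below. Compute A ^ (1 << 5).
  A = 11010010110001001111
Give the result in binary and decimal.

Mask = 1 << 5 = 00000000000000100000
Bit 5 of A is 0; XOR with the mask flips it to 1.
  11010010110001001111
^ 00000000000000100000
----------------------
  11010010110001101111

Answer: 11010010110001101111 (863343)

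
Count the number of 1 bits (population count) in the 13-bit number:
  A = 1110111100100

1110111100100
1-bits at positions (from bit 0 = LSB): 2, 5, 6, 7, 8, 10, 11, 12
Count = 8

Answer: 8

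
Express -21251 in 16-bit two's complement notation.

1. Binary of +21251:  0101001100000011
2. Invert bits:     1010110011111100
3. Add 1:           1010110011111101

Answer: 1010110011111101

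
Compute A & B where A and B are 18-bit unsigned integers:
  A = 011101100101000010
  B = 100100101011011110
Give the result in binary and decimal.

Apply & to each column (1 only where both bits are 1):
  011101100101000010
& 100100101011011110
--------------------
  000100100001000010

Answer: 000100100001000010 (18498)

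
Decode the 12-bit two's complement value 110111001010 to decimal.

MSB is 1, so the value is negative. Find the magnitude:
1. Invert bits:  001000110101
2. Add 1:        001000110110  = 566
3. Apply sign:   -566

Answer: -566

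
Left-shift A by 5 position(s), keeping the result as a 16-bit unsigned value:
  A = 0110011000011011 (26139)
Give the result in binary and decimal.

Shift left by 5: drop the top 5 bit(s), append 5 zero(s) on the right.
  0110011000011011  ->  discard [01100], keep [11000011011], append 00000
= 1100001101100000

Answer: 1100001101100000 (50016)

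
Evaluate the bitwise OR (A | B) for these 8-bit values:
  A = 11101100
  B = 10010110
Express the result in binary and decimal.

Apply | to each column (1 where either bit is 1):
  11101100
| 10010110
----------
  11111110

Answer: 11111110 (254)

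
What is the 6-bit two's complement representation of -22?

1. Binary of +22:  010110
2. Invert bits:     101001
3. Add 1:           101010

Answer: 101010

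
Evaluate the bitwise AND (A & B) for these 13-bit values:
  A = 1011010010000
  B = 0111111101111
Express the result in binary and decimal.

Apply & to each column (1 only where both bits are 1):
  1011010010000
& 0111111101111
---------------
  0011010000000

Answer: 0011010000000 (1664)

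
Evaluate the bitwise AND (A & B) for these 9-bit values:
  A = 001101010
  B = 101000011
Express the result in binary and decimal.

Apply & to each column (1 only where both bits are 1):
  001101010
& 101000011
-----------
  001000010

Answer: 001000010 (66)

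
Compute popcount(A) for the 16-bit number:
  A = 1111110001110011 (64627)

1111110001110011
1-bits at positions (from bit 0 = LSB): 0, 1, 4, 5, 6, 10, 11, 12, 13, 14, 15
Count = 11

Answer: 11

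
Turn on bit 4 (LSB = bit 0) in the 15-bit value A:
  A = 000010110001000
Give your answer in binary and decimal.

Mask = 1 << 4 = 000000000010000
Bit 4 of A is 0, so OR-ing with the mask flips it to 1.
  000010110001000
| 000000000010000
-----------------
  000010110011000

Answer: 000010110011000 (1432)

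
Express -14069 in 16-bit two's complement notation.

1. Binary of +14069:  0011011011110101
2. Invert bits:     1100100100001010
3. Add 1:           1100100100001011

Answer: 1100100100001011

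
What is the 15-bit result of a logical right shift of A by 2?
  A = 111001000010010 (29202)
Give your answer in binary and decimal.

Logical shift right by 2: drop the bottom 2 bit(s), prepend 2 zero(s) on the left.
  111001000010010  ->  keep [1110010000100], discard [10], prepend 00
= 001110010000100

Answer: 001110010000100 (7300)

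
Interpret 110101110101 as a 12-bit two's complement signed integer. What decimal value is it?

MSB is 1, so the value is negative. Find the magnitude:
1. Invert bits:  001010001010
2. Add 1:        001010001011  = 651
3. Apply sign:   -651

Answer: -651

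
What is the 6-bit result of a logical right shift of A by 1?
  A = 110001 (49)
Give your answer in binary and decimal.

Logical shift right by 1: drop the bottom 1 bit(s), prepend 1 zero(s) on the left.
  110001  ->  keep [11000], discard [1], prepend 0
= 011000

Answer: 011000 (24)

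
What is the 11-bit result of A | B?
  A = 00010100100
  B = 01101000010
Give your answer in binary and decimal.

Apply | to each column (1 where either bit is 1):
  00010100100
| 01101000010
-------------
  01111100110

Answer: 01111100110 (998)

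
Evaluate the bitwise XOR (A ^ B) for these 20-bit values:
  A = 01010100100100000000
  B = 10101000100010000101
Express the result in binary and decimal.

Apply ^ to each column (1 where bits differ):
  01010100100100000000
^ 10101000100010000101
----------------------
  11111100000110000101

Answer: 11111100000110000101 (1032581)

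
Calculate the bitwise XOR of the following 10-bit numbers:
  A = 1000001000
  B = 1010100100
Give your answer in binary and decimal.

Apply ^ to each column (1 where bits differ):
  1000001000
^ 1010100100
------------
  0010101100

Answer: 0010101100 (172)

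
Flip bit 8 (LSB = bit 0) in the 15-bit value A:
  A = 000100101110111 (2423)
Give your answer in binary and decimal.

Mask = 1 << 8 = 000000100000000
Bit 8 of A is 1; XOR with the mask flips it to 0.
  000100101110111
^ 000000100000000
-----------------
  000100001110111

Answer: 000100001110111 (2167)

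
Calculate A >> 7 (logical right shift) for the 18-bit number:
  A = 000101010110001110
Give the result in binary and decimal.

Logical shift right by 7: drop the bottom 7 bit(s), prepend 7 zero(s) on the left.
  000101010110001110  ->  keep [00010101011], discard [0001110], prepend 0000000
= 000000000010101011

Answer: 000000000010101011 (171)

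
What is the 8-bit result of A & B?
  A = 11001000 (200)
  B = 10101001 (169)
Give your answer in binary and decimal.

Apply & to each column (1 only where both bits are 1):
  11001000
& 10101001
----------
  10001000

Answer: 10001000 (136)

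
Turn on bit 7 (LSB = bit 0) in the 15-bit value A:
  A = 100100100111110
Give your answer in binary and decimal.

Mask = 1 << 7 = 000000010000000
Bit 7 of A is 0, so OR-ing with the mask flips it to 1.
  100100100111110
| 000000010000000
-----------------
  100100110111110

Answer: 100100110111110 (18878)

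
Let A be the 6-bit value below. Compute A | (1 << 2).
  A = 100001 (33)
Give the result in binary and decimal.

Mask = 1 << 2 = 000100
Bit 2 of A is 0, so OR-ing with the mask flips it to 1.
  100001
| 000100
--------
  100101

Answer: 100101 (37)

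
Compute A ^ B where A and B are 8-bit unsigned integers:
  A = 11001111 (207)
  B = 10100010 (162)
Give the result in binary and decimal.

Apply ^ to each column (1 where bits differ):
  11001111
^ 10100010
----------
  01101101

Answer: 01101101 (109)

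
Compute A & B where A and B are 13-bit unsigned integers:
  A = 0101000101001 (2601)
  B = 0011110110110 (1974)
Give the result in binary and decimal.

Apply & to each column (1 only where both bits are 1):
  0101000101001
& 0011110110110
---------------
  0001000100000

Answer: 0001000100000 (544)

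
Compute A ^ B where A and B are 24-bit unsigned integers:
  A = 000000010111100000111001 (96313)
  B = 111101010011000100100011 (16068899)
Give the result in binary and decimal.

Apply ^ to each column (1 where bits differ):
  000000010111100000111001
^ 111101010011000100100011
--------------------------
  111101000100100100011010

Answer: 111101000100100100011010 (16009498)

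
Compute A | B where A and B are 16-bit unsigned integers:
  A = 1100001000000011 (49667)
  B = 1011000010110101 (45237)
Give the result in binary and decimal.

Apply | to each column (1 where either bit is 1):
  1100001000000011
| 1011000010110101
------------------
  1111001010110111

Answer: 1111001010110111 (62135)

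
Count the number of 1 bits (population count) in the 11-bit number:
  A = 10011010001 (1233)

10011010001
1-bits at positions (from bit 0 = LSB): 0, 4, 6, 7, 10
Count = 5

Answer: 5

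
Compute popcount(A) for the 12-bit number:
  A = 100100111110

100100111110
1-bits at positions (from bit 0 = LSB): 1, 2, 3, 4, 5, 8, 11
Count = 7

Answer: 7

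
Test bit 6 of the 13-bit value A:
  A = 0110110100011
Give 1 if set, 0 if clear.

Bit 6 is the 7th from the right.
  0110110100011
        ^
That bit is 0.

Answer: 0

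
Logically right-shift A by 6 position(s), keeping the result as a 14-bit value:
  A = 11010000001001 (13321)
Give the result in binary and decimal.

Logical shift right by 6: drop the bottom 6 bit(s), prepend 6 zero(s) on the left.
  11010000001001  ->  keep [11010000], discard [001001], prepend 000000
= 00000011010000

Answer: 00000011010000 (208)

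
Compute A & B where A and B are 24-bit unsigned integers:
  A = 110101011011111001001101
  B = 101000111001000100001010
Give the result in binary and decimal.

Apply & to each column (1 only where both bits are 1):
  110101011011111001001101
& 101000111001000100001010
--------------------------
  100000011001000000001000

Answer: 100000011001000000001000 (8491016)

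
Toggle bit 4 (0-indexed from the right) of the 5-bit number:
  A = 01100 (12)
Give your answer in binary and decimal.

Mask = 1 << 4 = 10000
Bit 4 of A is 0; XOR with the mask flips it to 1.
  01100
^ 10000
-------
  11100

Answer: 11100 (28)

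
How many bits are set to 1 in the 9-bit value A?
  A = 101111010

101111010
1-bits at positions (from bit 0 = LSB): 1, 3, 4, 5, 6, 8
Count = 6

Answer: 6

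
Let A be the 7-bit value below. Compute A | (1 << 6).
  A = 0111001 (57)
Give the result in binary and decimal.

Mask = 1 << 6 = 1000000
Bit 6 of A is 0, so OR-ing with the mask flips it to 1.
  0111001
| 1000000
---------
  1111001

Answer: 1111001 (121)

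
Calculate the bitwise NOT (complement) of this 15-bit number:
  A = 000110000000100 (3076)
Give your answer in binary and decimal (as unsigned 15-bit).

Flip each bit (0->1, 1->0):
  000110000000100
  111001111111011

Answer: 111001111111011 (29691)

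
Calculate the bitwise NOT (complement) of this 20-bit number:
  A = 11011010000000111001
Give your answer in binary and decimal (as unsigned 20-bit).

Flip each bit (0->1, 1->0):
  11011010000000111001
  00100101111111000110

Answer: 00100101111111000110 (155590)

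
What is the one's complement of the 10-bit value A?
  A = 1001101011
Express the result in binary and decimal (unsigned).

Flip each bit (0->1, 1->0):
  1001101011
  0110010100

Answer: 0110010100 (404)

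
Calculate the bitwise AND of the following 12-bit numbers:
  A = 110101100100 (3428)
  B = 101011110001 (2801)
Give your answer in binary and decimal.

Apply & to each column (1 only where both bits are 1):
  110101100100
& 101011110001
--------------
  100001100000

Answer: 100001100000 (2144)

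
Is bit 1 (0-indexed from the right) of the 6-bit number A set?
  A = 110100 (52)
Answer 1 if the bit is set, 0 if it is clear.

Bit 1 is the 2nd from the right.
  110100
      ^
That bit is 0.

Answer: 0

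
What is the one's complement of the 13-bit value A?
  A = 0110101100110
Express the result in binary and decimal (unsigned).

Flip each bit (0->1, 1->0):
  0110101100110
  1001010011001

Answer: 1001010011001 (4761)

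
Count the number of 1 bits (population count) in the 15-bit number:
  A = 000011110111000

000011110111000
1-bits at positions (from bit 0 = LSB): 3, 4, 5, 7, 8, 9, 10
Count = 7

Answer: 7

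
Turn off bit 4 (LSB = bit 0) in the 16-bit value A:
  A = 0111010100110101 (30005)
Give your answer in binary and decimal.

Mask = ~(1 << 4) = 1111111111101111
Bit 4 of A is 1, so AND-ing with the mask clears it to 0.
  0111010100110101
& 1111111111101111
------------------
  0111010100100101

Answer: 0111010100100101 (29989)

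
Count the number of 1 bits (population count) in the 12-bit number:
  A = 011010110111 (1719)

011010110111
1-bits at positions (from bit 0 = LSB): 0, 1, 2, 4, 5, 7, 9, 10
Count = 8

Answer: 8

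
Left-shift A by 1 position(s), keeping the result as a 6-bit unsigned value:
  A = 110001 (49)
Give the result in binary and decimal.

Shift left by 1: drop the top 1 bit(s), append 1 zero(s) on the right.
  110001  ->  discard [1], keep [10001], append 0
= 100010

Answer: 100010 (34)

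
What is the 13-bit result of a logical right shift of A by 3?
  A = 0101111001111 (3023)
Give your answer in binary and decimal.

Logical shift right by 3: drop the bottom 3 bit(s), prepend 3 zero(s) on the left.
  0101111001111  ->  keep [0101111001], discard [111], prepend 000
= 0000101111001

Answer: 0000101111001 (377)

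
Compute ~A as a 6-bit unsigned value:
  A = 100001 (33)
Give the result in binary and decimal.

Flip each bit (0->1, 1->0):
  100001
  011110

Answer: 011110 (30)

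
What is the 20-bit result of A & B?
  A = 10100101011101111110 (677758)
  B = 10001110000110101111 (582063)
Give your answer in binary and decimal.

Apply & to each column (1 only where both bits are 1):
  10100101011101111110
& 10001110000110101111
----------------------
  10000100000100101110

Answer: 10000100000100101110 (540974)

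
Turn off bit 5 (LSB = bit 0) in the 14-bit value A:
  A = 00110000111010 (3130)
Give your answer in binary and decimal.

Mask = ~(1 << 5) = 11111111011111
Bit 5 of A is 1, so AND-ing with the mask clears it to 0.
  00110000111010
& 11111111011111
----------------
  00110000011010

Answer: 00110000011010 (3098)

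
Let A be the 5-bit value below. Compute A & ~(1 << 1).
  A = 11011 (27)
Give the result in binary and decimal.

Mask = ~(1 << 1) = 11101
Bit 1 of A is 1, so AND-ing with the mask clears it to 0.
  11011
& 11101
-------
  11001

Answer: 11001 (25)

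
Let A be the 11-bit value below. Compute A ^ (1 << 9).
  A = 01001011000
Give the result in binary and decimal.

Mask = 1 << 9 = 01000000000
Bit 9 of A is 1; XOR with the mask flips it to 0.
  01001011000
^ 01000000000
-------------
  00001011000

Answer: 00001011000 (88)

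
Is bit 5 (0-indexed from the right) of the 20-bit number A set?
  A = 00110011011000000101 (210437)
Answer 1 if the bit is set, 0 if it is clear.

Bit 5 is the 6th from the right.
  00110011011000000101
                ^
That bit is 0.

Answer: 0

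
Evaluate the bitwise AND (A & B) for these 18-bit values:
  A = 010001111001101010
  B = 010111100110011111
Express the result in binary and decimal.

Apply & to each column (1 only where both bits are 1):
  010001111001101010
& 010111100110011111
--------------------
  010001100000001010

Answer: 010001100000001010 (71690)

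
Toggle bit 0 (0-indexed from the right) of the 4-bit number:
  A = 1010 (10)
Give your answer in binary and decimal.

Mask = 1 << 0 = 0001
Bit 0 of A is 0; XOR with the mask flips it to 1.
  1010
^ 0001
------
  1011

Answer: 1011 (11)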